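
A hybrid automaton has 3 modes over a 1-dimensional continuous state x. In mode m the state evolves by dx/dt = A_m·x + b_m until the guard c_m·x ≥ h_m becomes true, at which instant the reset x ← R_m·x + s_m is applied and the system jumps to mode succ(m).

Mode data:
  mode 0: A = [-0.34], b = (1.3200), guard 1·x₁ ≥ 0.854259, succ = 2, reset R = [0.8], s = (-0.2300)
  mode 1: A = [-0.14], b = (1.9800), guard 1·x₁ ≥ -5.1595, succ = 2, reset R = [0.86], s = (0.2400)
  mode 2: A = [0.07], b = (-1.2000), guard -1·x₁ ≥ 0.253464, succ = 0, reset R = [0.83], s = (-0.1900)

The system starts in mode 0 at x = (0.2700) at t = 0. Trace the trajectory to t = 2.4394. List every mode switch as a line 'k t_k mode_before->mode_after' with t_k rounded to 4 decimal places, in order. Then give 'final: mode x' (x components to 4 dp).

Mode 0: guard c·x = 0.8543 hit at Δt = 0.5189 (t = 0.5189), x⁻ = (0.8543) → reset → x⁺ = (0.4534), jump to mode 2
Mode 2: guard c·x = 0.2535 hit at Δt = 0.5926 (t = 1.1115), x⁻ = (-0.2535) → reset → x⁺ = (-0.4004), jump to mode 0
Mode 0: guard c·x = 0.8543 hit at Δt = 1.0196 (t = 2.1311), x⁻ = (0.8543) → reset → x⁺ = (0.4534), jump to mode 2
Mode 2: flow for 0.3083 to horizon, guard not reached → x = (0.0893)

1 0.5189 0->2
2 1.1115 2->0
3 2.1311 0->2
final: 2 0.0893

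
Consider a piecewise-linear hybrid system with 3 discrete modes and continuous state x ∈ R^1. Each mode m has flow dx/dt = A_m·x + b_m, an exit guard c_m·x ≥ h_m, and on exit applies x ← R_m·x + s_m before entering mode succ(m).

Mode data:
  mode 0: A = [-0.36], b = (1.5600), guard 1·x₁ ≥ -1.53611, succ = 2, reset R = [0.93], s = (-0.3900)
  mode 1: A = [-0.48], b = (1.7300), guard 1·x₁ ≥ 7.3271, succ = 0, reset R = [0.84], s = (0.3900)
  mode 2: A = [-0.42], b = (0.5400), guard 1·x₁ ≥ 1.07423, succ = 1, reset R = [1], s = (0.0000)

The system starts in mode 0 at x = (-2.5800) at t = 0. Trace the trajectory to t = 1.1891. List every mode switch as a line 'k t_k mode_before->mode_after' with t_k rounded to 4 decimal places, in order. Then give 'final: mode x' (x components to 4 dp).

1 0.4547 0->2
final: 2 -0.9947

Mode 0: guard c·x = -1.5361 hit at Δt = 0.4547 (t = 0.4547), x⁻ = (-1.5361) → reset → x⁺ = (-1.8186), jump to mode 2
Mode 2: flow for 0.7344 to horizon, guard not reached → x = (-0.9947)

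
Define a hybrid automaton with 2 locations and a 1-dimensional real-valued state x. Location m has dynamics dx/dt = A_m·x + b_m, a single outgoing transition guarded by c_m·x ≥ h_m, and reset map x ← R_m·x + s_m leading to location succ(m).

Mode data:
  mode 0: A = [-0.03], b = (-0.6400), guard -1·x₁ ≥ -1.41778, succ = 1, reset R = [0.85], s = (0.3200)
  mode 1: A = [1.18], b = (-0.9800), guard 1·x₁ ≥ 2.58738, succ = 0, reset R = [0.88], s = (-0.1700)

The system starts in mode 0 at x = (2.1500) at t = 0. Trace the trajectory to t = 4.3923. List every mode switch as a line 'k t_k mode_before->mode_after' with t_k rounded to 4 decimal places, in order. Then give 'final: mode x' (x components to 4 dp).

Mode 0: guard c·x = -1.4178 hit at Δt = 1.0559 (t = 1.0559), x⁻ = (1.4178) → reset → x⁺ = (1.5251), jump to mode 1
Mode 1: guard c·x = 2.5874 hit at Δt = 0.7864 (t = 1.8423), x⁻ = (2.5874) → reset → x⁺ = (2.1069), jump to mode 0
Mode 0: guard c·x = -1.4178 hit at Δt = 0.9947 (t = 2.8369), x⁻ = (1.4178) → reset → x⁺ = (1.5251), jump to mode 1
Mode 1: guard c·x = 2.5874 hit at Δt = 0.7864 (t = 3.6233), x⁻ = (2.5874) → reset → x⁺ = (2.1069), jump to mode 0
Mode 0: flow for 0.7690 to horizon, guard not reached → x = (1.5723)

1 1.0559 0->1
2 1.8423 1->0
3 2.8369 0->1
4 3.6233 1->0
final: 0 1.5723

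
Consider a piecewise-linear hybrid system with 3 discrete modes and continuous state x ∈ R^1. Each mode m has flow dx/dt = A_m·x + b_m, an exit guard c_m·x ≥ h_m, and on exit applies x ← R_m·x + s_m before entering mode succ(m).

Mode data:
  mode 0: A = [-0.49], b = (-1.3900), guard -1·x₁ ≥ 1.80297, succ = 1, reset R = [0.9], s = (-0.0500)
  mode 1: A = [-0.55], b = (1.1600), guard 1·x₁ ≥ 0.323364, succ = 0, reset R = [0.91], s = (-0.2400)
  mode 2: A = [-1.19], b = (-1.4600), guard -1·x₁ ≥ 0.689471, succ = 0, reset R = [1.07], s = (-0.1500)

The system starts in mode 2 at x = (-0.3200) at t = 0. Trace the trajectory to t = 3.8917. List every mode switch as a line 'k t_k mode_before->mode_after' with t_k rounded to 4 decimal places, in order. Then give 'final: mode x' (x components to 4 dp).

Mode 2: guard c·x = 0.6895 hit at Δt = 0.4397 (t = 0.4397), x⁻ = (-0.6895) → reset → x⁺ = (-0.8877), jump to mode 0
Mode 0: guard c·x = 1.8030 hit at Δt = 1.2941 (t = 1.7338), x⁻ = (-1.8030) → reset → x⁺ = (-1.6727), jump to mode 1
Mode 1: guard c·x = 0.3234 hit at Δt = 1.3643 (t = 3.0981), x⁻ = (0.3234) → reset → x⁺ = (0.0543), jump to mode 0
Mode 0: flow for 0.7936 to horizon, guard not reached → x = (-0.8771)

1 0.4397 2->0
2 1.7338 0->1
3 3.0981 1->0
final: 0 -0.8771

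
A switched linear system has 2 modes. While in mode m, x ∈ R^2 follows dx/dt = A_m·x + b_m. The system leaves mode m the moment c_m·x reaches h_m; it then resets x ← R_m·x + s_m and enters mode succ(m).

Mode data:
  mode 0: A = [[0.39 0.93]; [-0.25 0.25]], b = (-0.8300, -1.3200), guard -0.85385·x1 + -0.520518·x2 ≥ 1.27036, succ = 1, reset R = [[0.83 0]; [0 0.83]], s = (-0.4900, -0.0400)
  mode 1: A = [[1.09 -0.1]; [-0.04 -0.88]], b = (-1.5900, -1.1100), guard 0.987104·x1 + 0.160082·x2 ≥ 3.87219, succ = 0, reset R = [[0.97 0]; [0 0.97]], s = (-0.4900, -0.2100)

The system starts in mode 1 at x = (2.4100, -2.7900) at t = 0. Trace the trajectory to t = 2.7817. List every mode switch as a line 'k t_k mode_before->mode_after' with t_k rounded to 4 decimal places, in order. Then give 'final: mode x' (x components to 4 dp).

Mode 1: guard c·x = 3.8722 hit at Δt = 0.8668 (t = 0.8668), x⁻ = (4.2560, -2.0546) → reset → x⁺ = (3.6383, -2.2029), jump to mode 0
Mode 0: guard c·x = 1.2704 hit at Δt = 0.8161 (t = 1.6829), x⁻ = (1.2599, -4.5072) → reset → x⁺ = (0.5557, -3.7810), jump to mode 1
Mode 1: flow for 1.0988 to horizon, guard not reached → x = (-0.8892, -2.2159)

1 0.8668 1->0
2 1.6829 0->1
final: 1 -0.8892 -2.2159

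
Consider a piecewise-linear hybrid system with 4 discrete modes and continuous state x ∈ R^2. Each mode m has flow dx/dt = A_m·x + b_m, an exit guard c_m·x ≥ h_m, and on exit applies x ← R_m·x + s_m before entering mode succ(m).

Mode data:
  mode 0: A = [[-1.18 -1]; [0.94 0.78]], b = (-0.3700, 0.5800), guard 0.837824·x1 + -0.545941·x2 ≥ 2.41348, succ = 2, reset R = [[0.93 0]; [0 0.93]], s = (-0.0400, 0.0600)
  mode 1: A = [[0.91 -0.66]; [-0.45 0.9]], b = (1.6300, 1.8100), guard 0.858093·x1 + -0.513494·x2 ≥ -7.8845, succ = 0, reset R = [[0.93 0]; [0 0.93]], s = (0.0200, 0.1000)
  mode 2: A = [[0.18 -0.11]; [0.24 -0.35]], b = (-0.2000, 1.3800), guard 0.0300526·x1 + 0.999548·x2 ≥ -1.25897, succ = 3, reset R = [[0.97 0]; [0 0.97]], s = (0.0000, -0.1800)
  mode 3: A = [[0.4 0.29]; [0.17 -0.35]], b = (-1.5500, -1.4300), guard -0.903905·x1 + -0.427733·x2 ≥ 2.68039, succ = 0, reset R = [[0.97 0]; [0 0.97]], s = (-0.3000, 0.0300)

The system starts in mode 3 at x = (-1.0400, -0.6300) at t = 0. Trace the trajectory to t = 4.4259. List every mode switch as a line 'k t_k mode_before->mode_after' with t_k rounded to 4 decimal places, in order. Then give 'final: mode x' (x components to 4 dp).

1 0.5175 3->0
2 1.5462 0->2
3 2.3697 2->3
4 3.4580 3->0
5 4.0960 0->2
final: 2 0.3110 -2.7691

Mode 3: guard c·x = 2.6804 hit at Δt = 0.5175 (t = 0.5175), x⁻ = (-2.3325, -1.3373) → reset → x⁺ = (-2.5626, -1.2671), jump to mode 0
Mode 0: guard c·x = 2.4135 hit at Δt = 1.0287 (t = 1.5462), x⁻ = (0.6211, -3.4676) → reset → x⁺ = (0.5377, -3.1648), jump to mode 2
Mode 2: guard c·x = -1.2590 hit at Δt = 0.8235 (t = 2.3697), x⁻ = (0.6611, -1.2794) → reset → x⁺ = (0.6412, -1.4210), jump to mode 3
Mode 3: guard c·x = 2.6804 hit at Δt = 1.0883 (t = 3.4580), x⁻ = (-1.8520, -2.3527) → reset → x⁺ = (-2.0965, -2.2522), jump to mode 0
Mode 0: guard c·x = 2.4135 hit at Δt = 0.6380 (t = 4.0960), x⁻ = (0.3062, -3.9508) → reset → x⁺ = (0.2448, -3.6142), jump to mode 2
Mode 2: flow for 0.3299 to horizon, guard not reached → x = (0.3110, -2.7691)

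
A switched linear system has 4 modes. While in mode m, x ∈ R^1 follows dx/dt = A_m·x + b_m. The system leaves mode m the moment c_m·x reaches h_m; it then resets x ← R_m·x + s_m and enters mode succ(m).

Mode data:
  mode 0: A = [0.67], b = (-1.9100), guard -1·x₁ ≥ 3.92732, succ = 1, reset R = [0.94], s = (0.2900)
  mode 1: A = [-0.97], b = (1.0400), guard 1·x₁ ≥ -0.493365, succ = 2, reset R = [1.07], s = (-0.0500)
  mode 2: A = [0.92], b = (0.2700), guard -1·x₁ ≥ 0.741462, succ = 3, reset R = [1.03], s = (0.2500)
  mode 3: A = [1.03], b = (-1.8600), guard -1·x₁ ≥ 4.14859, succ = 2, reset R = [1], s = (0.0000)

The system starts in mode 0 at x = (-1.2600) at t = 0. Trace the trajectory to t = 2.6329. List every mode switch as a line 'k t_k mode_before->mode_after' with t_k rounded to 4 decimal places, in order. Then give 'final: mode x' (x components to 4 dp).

Mode 0: guard c·x = 3.9273 hit at Δt = 0.7464 (t = 0.7464), x⁻ = (-3.9273) → reset → x⁺ = (-3.4017), jump to mode 1
Mode 1: guard c·x = -0.4934 hit at Δt = 1.0825 (t = 1.8289), x⁻ = (-0.4934) → reset → x⁺ = (-0.5779), jump to mode 2
Mode 2: guard c·x = 0.7415 hit at Δt = 0.4938 (t = 2.3227), x⁻ = (-0.7415) → reset → x⁺ = (-0.5137), jump to mode 3
Mode 3: flow for 0.3102 to horizon, guard not reached → x = (-1.3869)

1 0.7464 0->1
2 1.8289 1->2
3 2.3227 2->3
final: 3 -1.3869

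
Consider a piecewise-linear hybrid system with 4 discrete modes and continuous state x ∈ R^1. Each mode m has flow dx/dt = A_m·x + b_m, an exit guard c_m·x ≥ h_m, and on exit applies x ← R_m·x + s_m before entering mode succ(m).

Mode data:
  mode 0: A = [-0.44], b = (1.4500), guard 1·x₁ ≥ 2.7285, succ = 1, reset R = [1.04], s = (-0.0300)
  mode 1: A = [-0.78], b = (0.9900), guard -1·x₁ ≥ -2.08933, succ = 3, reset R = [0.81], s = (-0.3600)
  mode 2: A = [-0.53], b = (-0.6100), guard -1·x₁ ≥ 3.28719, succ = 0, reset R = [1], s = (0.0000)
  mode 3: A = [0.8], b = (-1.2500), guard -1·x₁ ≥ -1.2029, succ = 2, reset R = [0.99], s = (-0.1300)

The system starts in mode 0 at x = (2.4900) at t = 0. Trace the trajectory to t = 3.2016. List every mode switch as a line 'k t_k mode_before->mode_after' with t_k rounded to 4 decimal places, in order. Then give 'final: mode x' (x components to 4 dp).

1 0.7980 0->1
2 1.6045 1->3
3 2.1624 3->2
final: 2 0.1242

Mode 0: guard c·x = 2.7285 hit at Δt = 0.7980 (t = 0.7980), x⁻ = (2.7285) → reset → x⁺ = (2.8076), jump to mode 1
Mode 1: guard c·x = -2.0893 hit at Δt = 0.8065 (t = 1.6045), x⁻ = (2.0893) → reset → x⁺ = (1.3324), jump to mode 3
Mode 3: guard c·x = -1.2029 hit at Δt = 0.5579 (t = 2.1624), x⁻ = (1.2029) → reset → x⁺ = (1.0609), jump to mode 2
Mode 2: flow for 1.0392 to horizon, guard not reached → x = (0.1242)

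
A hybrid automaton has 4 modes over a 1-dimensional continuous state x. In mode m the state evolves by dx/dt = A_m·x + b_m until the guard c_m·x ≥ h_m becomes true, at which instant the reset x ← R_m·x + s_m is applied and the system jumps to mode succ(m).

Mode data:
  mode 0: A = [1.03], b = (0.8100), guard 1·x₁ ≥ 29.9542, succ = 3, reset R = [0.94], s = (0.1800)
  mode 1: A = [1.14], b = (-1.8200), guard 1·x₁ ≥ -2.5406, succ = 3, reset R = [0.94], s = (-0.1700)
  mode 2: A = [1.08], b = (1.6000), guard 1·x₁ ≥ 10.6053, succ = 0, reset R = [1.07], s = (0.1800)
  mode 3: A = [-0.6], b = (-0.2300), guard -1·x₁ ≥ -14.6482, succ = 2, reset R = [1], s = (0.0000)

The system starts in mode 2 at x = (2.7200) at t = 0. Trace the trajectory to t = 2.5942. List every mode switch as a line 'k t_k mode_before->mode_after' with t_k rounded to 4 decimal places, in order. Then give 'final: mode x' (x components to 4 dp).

Mode 2: guard c·x = 10.6053 hit at Δt = 0.9784 (t = 0.9784), x⁻ = (10.6053) → reset → x⁺ = (11.5277), jump to mode 0
Mode 0: guard c·x = 29.9542 hit at Δt = 0.8882 (t = 1.8666), x⁻ = (29.9542) → reset → x⁺ = (28.3369), jump to mode 3
Mode 3: flow for 0.7276 to horizon, guard not reached → x = (18.1773)

1 0.9784 2->0
2 1.8666 0->3
final: 3 18.1773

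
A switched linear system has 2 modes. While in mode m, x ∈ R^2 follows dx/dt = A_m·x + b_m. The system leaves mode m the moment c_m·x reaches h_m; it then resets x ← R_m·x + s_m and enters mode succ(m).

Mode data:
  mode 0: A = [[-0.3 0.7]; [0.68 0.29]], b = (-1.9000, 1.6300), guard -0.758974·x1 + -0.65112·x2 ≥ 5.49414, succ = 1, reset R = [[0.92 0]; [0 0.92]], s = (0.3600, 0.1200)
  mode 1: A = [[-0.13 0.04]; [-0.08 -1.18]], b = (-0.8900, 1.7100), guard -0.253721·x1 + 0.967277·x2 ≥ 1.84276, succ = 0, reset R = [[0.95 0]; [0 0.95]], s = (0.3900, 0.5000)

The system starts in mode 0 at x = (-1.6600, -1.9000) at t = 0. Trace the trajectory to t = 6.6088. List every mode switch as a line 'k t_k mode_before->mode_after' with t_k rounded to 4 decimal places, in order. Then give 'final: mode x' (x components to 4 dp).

1 1.1032 0->1
2 2.4209 1->0
3 5.2011 0->1
4 6.1588 1->0
final: 0 -4.2845 0.6253

Mode 0: guard c·x = 5.4941 hit at Δt = 1.1032 (t = 1.1032), x⁻ = (-4.5256, -3.1628) → reset → x⁺ = (-3.8035, -2.7898), jump to mode 1
Mode 1: guard c·x = 1.8428 hit at Δt = 1.3177 (t = 2.4209), x⁻ = (-4.3076, 0.7752) → reset → x⁺ = (-3.7023, 1.2364), jump to mode 0
Mode 0: guard c·x = 5.4941 hit at Δt = 2.7802 (t = 5.2011), x⁻ = (-5.4368, -2.1006) → reset → x⁺ = (-4.6419, -1.8125), jump to mode 1
Mode 1: guard c·x = 1.8428 hit at Δt = 0.9577 (t = 6.1588), x⁻ = (-4.9126, 0.6165) → reset → x⁺ = (-4.2769, 1.0857), jump to mode 0
Mode 0: flow for 0.4500 to horizon, guard not reached → x = (-4.2845, 0.6253)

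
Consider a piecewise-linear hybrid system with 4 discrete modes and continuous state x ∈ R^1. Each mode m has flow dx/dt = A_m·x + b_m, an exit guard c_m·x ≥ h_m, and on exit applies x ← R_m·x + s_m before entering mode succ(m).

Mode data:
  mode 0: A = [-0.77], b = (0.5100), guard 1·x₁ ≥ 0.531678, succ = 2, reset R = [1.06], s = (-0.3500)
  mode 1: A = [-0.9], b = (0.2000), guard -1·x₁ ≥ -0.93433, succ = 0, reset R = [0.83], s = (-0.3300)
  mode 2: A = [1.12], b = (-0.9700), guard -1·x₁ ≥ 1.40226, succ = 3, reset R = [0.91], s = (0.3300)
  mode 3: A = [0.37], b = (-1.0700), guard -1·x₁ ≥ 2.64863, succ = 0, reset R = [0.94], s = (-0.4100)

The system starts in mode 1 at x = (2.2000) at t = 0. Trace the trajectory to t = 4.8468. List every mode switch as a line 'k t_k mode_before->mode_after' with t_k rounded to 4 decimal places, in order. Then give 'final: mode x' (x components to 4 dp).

1 1.1350 1->0
2 1.7929 0->2
3 2.9054 2->3
4 3.8977 3->0
final: 0 -1.0529

Mode 1: guard c·x = -0.9343 hit at Δt = 1.1350 (t = 1.1350), x⁻ = (0.9343) → reset → x⁺ = (0.4455), jump to mode 0
Mode 0: guard c·x = 0.5317 hit at Δt = 0.6579 (t = 1.7929), x⁻ = (0.5317) → reset → x⁺ = (0.2136), jump to mode 2
Mode 2: guard c·x = 1.4023 hit at Δt = 1.1125 (t = 2.9054), x⁻ = (-1.4023) → reset → x⁺ = (-0.9461), jump to mode 3
Mode 3: guard c·x = 2.6486 hit at Δt = 0.9923 (t = 3.8977), x⁻ = (-2.6486) → reset → x⁺ = (-2.8997), jump to mode 0
Mode 0: flow for 0.9491 to horizon, guard not reached → x = (-1.0529)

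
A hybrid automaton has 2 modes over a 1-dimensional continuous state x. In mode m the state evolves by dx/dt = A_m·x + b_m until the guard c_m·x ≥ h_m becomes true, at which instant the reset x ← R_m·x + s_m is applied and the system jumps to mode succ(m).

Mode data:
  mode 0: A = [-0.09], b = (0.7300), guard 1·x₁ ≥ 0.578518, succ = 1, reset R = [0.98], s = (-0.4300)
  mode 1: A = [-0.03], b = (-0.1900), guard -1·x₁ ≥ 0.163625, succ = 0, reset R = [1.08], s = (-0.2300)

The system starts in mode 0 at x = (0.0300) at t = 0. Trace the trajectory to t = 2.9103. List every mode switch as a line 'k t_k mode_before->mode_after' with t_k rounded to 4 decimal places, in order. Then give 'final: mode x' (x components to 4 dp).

1 0.7810 0->1
2 2.3666 1->0
final: 0 0.0001

Mode 0: guard c·x = 0.5785 hit at Δt = 0.7810 (t = 0.7810), x⁻ = (0.5785) → reset → x⁺ = (0.1369), jump to mode 1
Mode 1: guard c·x = 0.1636 hit at Δt = 1.5856 (t = 2.3666), x⁻ = (-0.1636) → reset → x⁺ = (-0.4067), jump to mode 0
Mode 0: flow for 0.5437 to horizon, guard not reached → x = (0.0001)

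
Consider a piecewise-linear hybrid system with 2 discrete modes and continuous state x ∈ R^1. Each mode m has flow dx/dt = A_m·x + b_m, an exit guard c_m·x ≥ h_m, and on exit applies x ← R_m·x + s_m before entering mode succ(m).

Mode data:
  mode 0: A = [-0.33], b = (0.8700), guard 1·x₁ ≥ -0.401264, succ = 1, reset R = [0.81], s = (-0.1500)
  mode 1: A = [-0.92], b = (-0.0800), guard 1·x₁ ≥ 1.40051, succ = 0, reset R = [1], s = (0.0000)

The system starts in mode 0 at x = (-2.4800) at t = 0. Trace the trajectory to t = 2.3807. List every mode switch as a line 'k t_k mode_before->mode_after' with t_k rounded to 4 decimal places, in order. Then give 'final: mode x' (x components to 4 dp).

Mode 0: guard c·x = -0.4013 hit at Δt = 1.5799 (t = 1.5799), x⁻ = (-0.4013) → reset → x⁺ = (-0.4750), jump to mode 1
Mode 1: flow for 0.8008 to horizon, guard not reached → x = (-0.2727)

1 1.5799 0->1
final: 1 -0.2727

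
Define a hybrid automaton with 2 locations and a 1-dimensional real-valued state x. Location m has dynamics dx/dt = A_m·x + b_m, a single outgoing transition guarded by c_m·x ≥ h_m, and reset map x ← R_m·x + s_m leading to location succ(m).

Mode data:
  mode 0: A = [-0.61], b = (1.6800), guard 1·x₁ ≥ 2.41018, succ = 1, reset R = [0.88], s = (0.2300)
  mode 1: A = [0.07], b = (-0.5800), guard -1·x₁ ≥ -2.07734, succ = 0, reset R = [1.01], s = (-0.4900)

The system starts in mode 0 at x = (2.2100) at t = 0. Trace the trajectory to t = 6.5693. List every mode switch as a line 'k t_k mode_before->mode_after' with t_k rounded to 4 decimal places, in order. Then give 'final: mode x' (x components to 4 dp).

Mode 0: guard c·x = 2.4102 hit at Δt = 0.7520 (t = 0.7520), x⁻ = (2.4102) → reset → x⁺ = (2.3510), jump to mode 1
Mode 1: guard c·x = -2.0773 hit at Δt = 0.6439 (t = 1.3959), x⁻ = (2.0773) → reset → x⁺ = (1.6081), jump to mode 0
Mode 0: guard c·x = 2.4102 hit at Δt = 1.9731 (t = 3.3691), x⁻ = (2.4102) → reset → x⁺ = (2.3510), jump to mode 1
Mode 1: guard c·x = -2.0773 hit at Δt = 0.6439 (t = 4.0130), x⁻ = (2.0773) → reset → x⁺ = (1.6081), jump to mode 0
Mode 0: guard c·x = 2.4102 hit at Δt = 1.9731 (t = 5.9861), x⁻ = (2.4102) → reset → x⁺ = (2.3510), jump to mode 1
Mode 1: flow for 0.5832 to horizon, guard not reached → x = (2.1037)

1 0.7520 0->1
2 1.3959 1->0
3 3.3691 0->1
4 4.0130 1->0
5 5.9861 0->1
final: 1 2.1037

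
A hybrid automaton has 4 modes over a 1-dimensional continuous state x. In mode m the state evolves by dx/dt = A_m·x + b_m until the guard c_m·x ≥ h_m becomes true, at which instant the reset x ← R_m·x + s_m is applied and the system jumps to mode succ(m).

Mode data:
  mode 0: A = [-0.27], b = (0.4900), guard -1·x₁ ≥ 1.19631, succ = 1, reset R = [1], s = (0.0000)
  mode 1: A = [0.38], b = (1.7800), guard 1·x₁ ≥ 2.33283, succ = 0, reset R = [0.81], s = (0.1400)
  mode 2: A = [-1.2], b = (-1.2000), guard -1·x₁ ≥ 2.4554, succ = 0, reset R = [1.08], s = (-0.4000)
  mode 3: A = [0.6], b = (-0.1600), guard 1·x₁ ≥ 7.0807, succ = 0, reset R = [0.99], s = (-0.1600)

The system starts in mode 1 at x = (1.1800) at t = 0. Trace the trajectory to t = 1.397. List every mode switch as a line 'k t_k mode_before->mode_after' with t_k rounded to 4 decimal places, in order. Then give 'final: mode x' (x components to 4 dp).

Mode 1: guard c·x = 2.3328 hit at Δt = 0.4723 (t = 0.4723), x⁻ = (2.3328) → reset → x⁺ = (2.0296), jump to mode 0
Mode 0: flow for 0.9247 to horizon, guard not reached → x = (1.9821)

1 0.4723 1->0
final: 0 1.9821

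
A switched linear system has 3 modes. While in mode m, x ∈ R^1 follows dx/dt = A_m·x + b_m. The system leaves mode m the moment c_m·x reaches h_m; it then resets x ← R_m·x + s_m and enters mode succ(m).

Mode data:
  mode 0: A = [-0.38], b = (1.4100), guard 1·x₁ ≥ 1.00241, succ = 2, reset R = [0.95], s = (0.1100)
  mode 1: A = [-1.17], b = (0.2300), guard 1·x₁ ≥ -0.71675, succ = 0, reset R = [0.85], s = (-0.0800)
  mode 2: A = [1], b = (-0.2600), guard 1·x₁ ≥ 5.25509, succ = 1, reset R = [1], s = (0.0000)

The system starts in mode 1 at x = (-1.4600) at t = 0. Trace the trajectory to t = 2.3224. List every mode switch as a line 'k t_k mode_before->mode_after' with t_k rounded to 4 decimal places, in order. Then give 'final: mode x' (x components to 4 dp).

Mode 1: guard c·x = -0.7167 hit at Δt = 0.5089 (t = 0.5089), x⁻ = (-0.7167) → reset → x⁺ = (-0.6892), jump to mode 0
Mode 0: guard c·x = 1.0024 hit at Δt = 1.2771 (t = 1.7860), x⁻ = (1.0024) → reset → x⁺ = (1.0623), jump to mode 2
Mode 2: flow for 0.5364 to horizon, guard not reached → x = (1.6318)

1 0.5089 1->0
2 1.7860 0->2
final: 2 1.6318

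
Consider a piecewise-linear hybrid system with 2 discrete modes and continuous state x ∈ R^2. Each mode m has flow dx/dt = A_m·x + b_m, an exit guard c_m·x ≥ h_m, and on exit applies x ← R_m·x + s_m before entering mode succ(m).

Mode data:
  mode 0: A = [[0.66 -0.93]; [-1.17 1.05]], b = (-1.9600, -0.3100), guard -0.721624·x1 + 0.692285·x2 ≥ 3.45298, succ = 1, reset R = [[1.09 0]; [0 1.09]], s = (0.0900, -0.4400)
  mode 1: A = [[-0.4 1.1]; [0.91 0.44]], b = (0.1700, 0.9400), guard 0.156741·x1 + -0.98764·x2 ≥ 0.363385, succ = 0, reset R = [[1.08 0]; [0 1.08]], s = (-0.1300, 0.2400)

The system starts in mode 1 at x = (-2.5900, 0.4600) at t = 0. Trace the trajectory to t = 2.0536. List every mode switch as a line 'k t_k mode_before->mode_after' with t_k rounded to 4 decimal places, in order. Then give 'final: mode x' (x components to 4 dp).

1 1.2394 1->0
2 1.7329 0->1
final: 1 -3.3702 -0.0045

Mode 1: guard c·x = 0.3634 hit at Δt = 1.2394 (t = 1.2394), x⁻ = (-1.5908, -0.6204) → reset → x⁺ = (-1.8481, -0.4300), jump to mode 0
Mode 0: guard c·x = 3.4530 hit at Δt = 0.4935 (t = 1.7329), x⁻ = (-3.7686, 1.0595) → reset → x⁺ = (-4.0178, 0.7149), jump to mode 1
Mode 1: flow for 0.3207 to horizon, guard not reached → x = (-3.3702, -0.0045)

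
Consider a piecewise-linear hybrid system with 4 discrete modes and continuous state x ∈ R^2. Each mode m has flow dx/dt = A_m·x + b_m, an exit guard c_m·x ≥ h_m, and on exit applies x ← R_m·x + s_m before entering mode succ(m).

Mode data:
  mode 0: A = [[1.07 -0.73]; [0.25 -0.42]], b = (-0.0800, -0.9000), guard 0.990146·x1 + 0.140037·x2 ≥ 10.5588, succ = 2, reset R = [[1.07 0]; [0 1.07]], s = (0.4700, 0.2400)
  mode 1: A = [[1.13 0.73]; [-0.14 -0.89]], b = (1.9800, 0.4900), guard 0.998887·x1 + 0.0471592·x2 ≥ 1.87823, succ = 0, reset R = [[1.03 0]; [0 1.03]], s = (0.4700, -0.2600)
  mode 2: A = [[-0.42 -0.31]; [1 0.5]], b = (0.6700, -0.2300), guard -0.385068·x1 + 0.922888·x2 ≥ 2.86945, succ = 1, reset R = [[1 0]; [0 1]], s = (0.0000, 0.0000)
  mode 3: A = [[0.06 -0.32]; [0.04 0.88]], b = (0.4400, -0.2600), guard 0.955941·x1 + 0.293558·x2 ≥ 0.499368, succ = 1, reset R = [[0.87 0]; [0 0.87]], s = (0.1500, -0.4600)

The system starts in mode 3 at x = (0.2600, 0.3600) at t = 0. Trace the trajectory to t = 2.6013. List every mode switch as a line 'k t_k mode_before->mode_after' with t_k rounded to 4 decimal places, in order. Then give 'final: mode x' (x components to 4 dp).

1 0.4156 3->1
2 0.8420 1->0
3 2.2227 0->2
final: 2 9.9652 5.3912

Mode 3: guard c·x = 0.4994 hit at Δt = 0.4156 (t = 0.4156), x⁻ = (0.4011, 0.3951) → reset → x⁺ = (0.4989, -0.1163), jump to mode 1
Mode 1: guard c·x = 1.8782 hit at Δt = 0.4264 (t = 0.8420), x⁻ = (1.8786, 0.0360) → reset → x⁺ = (2.4050, -0.2229), jump to mode 0
Mode 0: guard c·x = 10.5588 hit at Δt = 1.3807 (t = 2.2227), x⁻ = (10.5940, 0.4944) → reset → x⁺ = (11.8055, 0.7690), jump to mode 2
Mode 2: flow for 0.3786 to horizon, guard not reached → x = (9.9652, 5.3912)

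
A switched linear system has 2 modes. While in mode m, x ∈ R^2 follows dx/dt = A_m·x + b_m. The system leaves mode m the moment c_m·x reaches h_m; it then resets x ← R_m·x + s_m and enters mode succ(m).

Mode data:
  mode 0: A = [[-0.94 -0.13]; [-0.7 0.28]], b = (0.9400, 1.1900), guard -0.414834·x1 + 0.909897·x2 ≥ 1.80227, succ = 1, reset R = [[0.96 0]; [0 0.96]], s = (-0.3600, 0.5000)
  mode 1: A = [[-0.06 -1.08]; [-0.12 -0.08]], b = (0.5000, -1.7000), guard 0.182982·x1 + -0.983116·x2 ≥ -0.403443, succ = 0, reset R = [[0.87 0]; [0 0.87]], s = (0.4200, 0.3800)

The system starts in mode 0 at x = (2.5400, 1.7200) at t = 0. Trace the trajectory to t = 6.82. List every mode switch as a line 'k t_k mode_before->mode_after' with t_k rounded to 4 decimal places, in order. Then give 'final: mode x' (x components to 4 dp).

Mode 0: guard c·x = 1.8023 hit at Δt = 1.4688 (t = 1.4688), x⁻ = (1.1727, 2.5154) → reset → x⁺ = (0.7658, 2.9148), jump to mode 1
Mode 1: guard c·x = -0.4034 hit at Δt = 1.5151 (t = 2.9839), x⁻ = (-0.9287, 0.2375) → reset → x⁺ = (-0.3880, 0.5866), jump to mode 0
Mode 0: guard c·x = 1.8023 hit at Δt = 1.0041 (t = 3.9880), x⁻ = (0.3345, 2.1332) → reset → x⁺ = (-0.0389, 2.5479), jump to mode 1
Mode 1: guard c·x = -0.4034 hit at Δt = 1.4028 (t = 5.3908), x⁻ = (-1.2611, 0.1757) → reset → x⁺ = (-0.6771, 0.5328), jump to mode 0
Mode 0: guard c·x = 1.8023 hit at Δt = 0.9088 (t = 6.2996), x⁻ = (0.1738, 2.0600) → reset → x⁺ = (-0.1931, 2.4776), jump to mode 1
Mode 1: flow for 0.5204 to horizon, guard not reached → x = (-1.0400, 1.5508)

1 1.4688 0->1
2 2.9839 1->0
3 3.9880 0->1
4 5.3908 1->0
5 6.2996 0->1
final: 1 -1.0400 1.5508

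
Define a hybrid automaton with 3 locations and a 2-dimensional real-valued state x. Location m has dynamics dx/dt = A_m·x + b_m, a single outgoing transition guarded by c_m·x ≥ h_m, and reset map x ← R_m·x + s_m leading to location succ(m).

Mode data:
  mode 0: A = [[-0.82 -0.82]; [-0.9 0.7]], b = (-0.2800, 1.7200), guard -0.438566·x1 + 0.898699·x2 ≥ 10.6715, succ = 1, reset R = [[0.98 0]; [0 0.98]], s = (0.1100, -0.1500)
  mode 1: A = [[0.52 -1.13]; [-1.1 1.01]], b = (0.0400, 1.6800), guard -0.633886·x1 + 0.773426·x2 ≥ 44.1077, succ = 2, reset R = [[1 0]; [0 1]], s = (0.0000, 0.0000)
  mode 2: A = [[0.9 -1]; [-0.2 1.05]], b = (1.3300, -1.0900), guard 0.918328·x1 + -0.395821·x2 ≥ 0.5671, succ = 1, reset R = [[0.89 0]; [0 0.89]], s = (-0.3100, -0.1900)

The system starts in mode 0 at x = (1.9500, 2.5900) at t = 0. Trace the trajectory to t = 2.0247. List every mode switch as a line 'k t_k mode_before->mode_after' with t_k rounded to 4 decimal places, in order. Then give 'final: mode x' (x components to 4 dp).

1 1.2773 0->1
final: 1 -24.1774 35.2111

Mode 0: guard c·x = 10.6715 hit at Δt = 1.2773 (t = 1.2773), x⁻ = (-3.4310, 10.2000) → reset → x⁺ = (-3.2524, 9.8460), jump to mode 1
Mode 1: flow for 0.7474 to horizon, guard not reached → x = (-24.1774, 35.2111)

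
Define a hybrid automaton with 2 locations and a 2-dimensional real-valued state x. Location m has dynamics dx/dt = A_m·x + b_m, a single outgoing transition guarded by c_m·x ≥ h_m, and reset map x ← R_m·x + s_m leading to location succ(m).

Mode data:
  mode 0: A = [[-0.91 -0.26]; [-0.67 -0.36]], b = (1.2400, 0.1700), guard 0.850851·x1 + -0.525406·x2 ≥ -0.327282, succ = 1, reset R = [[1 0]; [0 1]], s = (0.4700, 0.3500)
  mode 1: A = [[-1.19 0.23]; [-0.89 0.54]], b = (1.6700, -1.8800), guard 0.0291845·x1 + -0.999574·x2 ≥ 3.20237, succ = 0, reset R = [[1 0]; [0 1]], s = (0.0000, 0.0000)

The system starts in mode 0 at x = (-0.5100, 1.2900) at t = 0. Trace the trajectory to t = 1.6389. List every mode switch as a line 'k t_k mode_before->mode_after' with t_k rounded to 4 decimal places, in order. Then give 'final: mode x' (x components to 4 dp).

1 0.8237 0->1
final: 1 1.2036 -0.6169

Mode 0: guard c·x = -0.3273 hit at Δt = 0.8237 (t = 0.8237), x⁻ = (0.2947, 1.1001) → reset → x⁺ = (0.7647, 1.4501), jump to mode 1
Mode 1: flow for 0.8152 to horizon, guard not reached → x = (1.2036, -0.6169)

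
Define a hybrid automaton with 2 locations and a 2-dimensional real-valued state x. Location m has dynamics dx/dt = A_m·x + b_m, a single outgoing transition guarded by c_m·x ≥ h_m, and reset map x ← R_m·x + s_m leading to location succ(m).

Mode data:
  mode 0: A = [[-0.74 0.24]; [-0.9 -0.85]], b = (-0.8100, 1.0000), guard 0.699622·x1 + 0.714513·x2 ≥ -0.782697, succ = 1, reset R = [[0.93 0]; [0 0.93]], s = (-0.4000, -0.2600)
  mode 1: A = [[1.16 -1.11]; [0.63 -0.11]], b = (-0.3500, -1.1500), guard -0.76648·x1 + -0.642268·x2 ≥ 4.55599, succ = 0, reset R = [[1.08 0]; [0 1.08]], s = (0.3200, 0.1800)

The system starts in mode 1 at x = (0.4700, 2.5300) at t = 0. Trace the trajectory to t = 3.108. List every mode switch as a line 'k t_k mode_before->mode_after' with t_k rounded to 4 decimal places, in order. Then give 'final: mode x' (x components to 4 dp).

1 1.4204 1->0
2 2.1809 0->1
3 2.5601 1->0
final: 0 -4.3044 2.6400

Mode 1: guard c·x = 4.5560 hit at Δt = 1.4204 (t = 1.4204), x⁻ = (-5.0535, -1.0628) → reset → x⁺ = (-5.1377, -0.9679), jump to mode 0
Mode 0: guard c·x = -0.7827 hit at Δt = 0.7605 (t = 2.1809), x⁻ = (-3.2616, 2.0982) → reset → x⁺ = (-3.4333, 1.6913), jump to mode 1
Mode 1: guard c·x = 4.5560 hit at Δt = 0.3792 (t = 2.5601), x⁻ = (-6.0242, 0.0957) → reset → x⁺ = (-6.1862, 0.2834), jump to mode 0
Mode 0: flow for 0.5479 to horizon, guard not reached → x = (-4.3044, 2.6400)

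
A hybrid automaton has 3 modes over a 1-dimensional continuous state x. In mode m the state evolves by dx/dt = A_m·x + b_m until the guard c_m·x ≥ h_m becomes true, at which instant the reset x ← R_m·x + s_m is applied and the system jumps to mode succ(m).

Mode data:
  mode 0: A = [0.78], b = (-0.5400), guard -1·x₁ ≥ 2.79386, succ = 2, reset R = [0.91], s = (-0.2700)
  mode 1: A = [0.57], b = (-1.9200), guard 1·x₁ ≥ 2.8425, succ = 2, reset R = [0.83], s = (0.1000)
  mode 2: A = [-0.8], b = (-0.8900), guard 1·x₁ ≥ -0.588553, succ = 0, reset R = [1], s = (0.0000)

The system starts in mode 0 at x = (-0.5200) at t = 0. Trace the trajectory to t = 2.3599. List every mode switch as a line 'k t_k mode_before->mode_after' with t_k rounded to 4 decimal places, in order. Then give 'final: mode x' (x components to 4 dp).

1 1.3542 0->2
final: 2 -1.8728

Mode 0: guard c·x = 2.7939 hit at Δt = 1.3542 (t = 1.3542), x⁻ = (-2.7939) → reset → x⁺ = (-2.8124), jump to mode 2
Mode 2: flow for 1.0057 to horizon, guard not reached → x = (-1.8728)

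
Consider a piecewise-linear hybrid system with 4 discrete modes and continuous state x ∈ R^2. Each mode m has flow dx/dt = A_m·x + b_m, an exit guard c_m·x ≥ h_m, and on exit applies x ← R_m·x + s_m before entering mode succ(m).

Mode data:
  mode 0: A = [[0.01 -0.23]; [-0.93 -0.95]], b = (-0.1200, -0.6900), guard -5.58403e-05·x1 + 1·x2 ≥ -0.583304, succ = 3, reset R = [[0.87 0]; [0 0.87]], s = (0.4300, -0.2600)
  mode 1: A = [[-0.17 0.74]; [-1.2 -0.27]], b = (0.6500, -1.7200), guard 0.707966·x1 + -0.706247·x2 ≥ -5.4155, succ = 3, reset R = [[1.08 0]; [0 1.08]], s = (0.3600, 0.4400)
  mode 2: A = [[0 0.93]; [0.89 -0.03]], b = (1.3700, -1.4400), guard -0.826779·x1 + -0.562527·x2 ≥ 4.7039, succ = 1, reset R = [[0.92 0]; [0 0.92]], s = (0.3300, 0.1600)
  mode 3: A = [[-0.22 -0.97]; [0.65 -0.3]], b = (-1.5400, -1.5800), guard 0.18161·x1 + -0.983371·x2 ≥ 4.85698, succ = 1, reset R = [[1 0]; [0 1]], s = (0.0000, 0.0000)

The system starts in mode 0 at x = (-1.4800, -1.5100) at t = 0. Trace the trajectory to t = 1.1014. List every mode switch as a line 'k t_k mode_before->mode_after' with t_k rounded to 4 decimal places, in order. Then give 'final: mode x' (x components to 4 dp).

Mode 0: guard c·x = -0.5833 hit at Δt = 0.5780 (t = 0.5780), x⁻ = (-1.4245, -0.5834) → reset → x⁺ = (-0.8093, -0.7675), jump to mode 3
Mode 3: flow for 0.5234 to horizon, guard not reached → x = (-0.8816, -1.7005)

1 0.5780 0->3
final: 3 -0.8816 -1.7005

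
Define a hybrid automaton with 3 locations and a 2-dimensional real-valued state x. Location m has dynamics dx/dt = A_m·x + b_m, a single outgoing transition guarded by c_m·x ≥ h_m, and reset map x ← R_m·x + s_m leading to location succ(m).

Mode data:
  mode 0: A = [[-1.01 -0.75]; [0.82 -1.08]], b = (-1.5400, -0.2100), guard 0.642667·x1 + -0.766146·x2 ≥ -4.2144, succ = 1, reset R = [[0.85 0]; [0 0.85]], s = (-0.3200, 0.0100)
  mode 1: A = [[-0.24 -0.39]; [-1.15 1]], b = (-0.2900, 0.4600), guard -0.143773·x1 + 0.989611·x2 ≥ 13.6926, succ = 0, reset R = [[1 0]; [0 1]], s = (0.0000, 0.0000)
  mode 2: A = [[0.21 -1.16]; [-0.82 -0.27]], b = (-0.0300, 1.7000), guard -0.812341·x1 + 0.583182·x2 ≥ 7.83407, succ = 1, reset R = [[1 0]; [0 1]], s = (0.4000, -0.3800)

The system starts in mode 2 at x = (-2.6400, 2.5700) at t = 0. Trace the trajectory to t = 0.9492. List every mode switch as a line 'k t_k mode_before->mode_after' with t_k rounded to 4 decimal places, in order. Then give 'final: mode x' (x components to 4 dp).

Mode 2: guard c·x = 7.8341 hit at Δt = 0.6330 (t = 0.6330), x⁻ = (-5.9562, 5.1367) → reset → x⁺ = (-5.5562, 4.7567), jump to mode 1
Mode 1: flow for 0.3162 to horizon, guard not reached → x = (-6.0523, 9.1558)

1 0.6330 2->1
final: 1 -6.0523 9.1558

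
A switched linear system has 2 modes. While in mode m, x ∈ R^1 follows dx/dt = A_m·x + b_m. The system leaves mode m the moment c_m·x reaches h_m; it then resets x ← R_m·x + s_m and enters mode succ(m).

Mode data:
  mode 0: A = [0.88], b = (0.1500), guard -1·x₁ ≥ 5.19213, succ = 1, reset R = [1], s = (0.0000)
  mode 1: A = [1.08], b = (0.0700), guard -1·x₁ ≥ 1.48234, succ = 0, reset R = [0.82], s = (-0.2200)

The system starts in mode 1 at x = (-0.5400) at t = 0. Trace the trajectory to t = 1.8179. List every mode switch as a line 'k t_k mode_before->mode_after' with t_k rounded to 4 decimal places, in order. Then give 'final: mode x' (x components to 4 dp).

Mode 1: guard c·x = 1.4823 hit at Δt = 1.0120 (t = 1.0120), x⁻ = (-1.4823) → reset → x⁺ = (-1.4355), jump to mode 0
Mode 0: flow for 0.8059 to horizon, guard not reached → x = (-2.7415)

1 1.0120 1->0
final: 0 -2.7415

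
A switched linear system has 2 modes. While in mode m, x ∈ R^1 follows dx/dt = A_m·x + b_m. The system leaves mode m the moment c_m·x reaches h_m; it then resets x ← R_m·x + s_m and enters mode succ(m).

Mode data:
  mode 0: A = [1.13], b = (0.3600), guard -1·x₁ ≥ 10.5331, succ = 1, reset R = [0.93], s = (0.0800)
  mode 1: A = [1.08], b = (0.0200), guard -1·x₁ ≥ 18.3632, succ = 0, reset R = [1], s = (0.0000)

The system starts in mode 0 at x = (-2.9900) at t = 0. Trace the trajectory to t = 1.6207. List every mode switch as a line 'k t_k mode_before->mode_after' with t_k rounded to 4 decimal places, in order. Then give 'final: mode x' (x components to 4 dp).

Mode 0: guard c·x = 10.5331 hit at Δt = 1.1869 (t = 1.1869), x⁻ = (-10.5331) → reset → x⁺ = (-9.7158), jump to mode 1
Mode 1: flow for 0.4338 to horizon, guard not reached → x = (-15.5108)

1 1.1869 0->1
final: 1 -15.5108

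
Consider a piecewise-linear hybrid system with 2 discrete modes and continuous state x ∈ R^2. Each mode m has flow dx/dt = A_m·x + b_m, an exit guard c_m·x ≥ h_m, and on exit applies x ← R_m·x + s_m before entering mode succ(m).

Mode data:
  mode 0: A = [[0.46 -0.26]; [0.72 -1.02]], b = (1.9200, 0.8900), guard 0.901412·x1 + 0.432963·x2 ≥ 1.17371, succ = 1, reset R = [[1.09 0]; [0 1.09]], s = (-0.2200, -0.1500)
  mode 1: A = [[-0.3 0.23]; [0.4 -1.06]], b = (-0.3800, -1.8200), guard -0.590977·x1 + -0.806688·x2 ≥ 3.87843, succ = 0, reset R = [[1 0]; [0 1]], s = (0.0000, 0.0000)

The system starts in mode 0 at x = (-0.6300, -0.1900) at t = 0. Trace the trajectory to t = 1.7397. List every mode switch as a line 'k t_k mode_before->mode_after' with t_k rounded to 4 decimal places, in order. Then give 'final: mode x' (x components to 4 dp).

Mode 0: guard c·x = 1.1737 hit at Δt = 0.8533 (t = 0.8533), x⁻ = (1.0407, 0.5442) → reset → x⁺ = (0.9143, 0.4432), jump to mode 1
Mode 1: flow for 0.8864 to horizon, guard not reached → x = (0.3611, -0.7344)

1 0.8533 0->1
final: 1 0.3611 -0.7344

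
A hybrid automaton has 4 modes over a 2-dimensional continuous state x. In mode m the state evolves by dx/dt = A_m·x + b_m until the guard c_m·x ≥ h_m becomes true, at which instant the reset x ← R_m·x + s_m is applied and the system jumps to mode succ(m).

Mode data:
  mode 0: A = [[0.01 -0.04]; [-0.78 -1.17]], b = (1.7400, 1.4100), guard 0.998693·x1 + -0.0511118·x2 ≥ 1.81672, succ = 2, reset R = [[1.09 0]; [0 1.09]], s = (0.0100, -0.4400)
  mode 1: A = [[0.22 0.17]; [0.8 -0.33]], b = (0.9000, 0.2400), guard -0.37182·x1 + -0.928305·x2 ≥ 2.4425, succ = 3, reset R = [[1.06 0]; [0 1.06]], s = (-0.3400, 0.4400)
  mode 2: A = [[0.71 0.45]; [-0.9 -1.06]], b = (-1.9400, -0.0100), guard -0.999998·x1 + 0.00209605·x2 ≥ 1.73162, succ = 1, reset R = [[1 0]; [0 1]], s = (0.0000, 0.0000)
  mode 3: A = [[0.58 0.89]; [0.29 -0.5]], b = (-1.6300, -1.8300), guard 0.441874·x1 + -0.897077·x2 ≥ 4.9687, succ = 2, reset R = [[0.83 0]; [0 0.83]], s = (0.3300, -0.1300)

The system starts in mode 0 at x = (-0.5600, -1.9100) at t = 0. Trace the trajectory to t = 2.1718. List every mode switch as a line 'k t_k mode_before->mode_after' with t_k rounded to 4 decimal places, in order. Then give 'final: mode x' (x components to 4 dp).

1 1.3497 0->2
final: 2 1.0571 -0.9101

Mode 0: guard c·x = 1.8167 hit at Δt = 1.3497 (t = 1.3497), x⁻ = (1.8225, 0.0669) → reset → x⁺ = (1.9965, -0.3671), jump to mode 2
Mode 2: flow for 0.8221 to horizon, guard not reached → x = (1.0571, -0.9101)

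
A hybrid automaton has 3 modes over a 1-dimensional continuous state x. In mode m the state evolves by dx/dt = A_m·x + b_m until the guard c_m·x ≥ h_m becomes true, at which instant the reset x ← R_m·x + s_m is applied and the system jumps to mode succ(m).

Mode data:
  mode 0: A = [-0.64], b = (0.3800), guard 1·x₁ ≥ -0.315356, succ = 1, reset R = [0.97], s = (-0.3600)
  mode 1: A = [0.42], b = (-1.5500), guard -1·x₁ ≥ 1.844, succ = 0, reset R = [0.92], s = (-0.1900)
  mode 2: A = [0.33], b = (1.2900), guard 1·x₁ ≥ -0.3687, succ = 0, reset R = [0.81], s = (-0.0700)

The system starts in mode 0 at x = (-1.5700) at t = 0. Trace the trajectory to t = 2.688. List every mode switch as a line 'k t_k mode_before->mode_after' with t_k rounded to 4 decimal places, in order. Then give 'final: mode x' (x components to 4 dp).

1 1.3549 0->1
2 1.9248 1->0
final: 0 -0.9281

Mode 0: guard c·x = -0.3154 hit at Δt = 1.3549 (t = 1.3549), x⁻ = (-0.3154) → reset → x⁺ = (-0.6659), jump to mode 1
Mode 1: guard c·x = 1.8440 hit at Δt = 0.5699 (t = 1.9248), x⁻ = (-1.8440) → reset → x⁺ = (-1.8865), jump to mode 0
Mode 0: flow for 0.7632 to horizon, guard not reached → x = (-0.9281)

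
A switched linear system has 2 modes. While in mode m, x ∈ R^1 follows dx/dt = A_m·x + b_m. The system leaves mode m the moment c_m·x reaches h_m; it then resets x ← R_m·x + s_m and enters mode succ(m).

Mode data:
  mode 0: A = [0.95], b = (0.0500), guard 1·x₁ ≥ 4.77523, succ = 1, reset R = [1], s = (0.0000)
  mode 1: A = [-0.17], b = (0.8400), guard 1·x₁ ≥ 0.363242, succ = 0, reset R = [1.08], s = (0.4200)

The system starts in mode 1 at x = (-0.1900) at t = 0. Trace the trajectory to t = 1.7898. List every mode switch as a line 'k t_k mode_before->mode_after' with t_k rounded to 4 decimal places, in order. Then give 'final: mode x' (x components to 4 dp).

1 0.6711 1->0
final: 0 2.4508

Mode 1: guard c·x = 0.3632 hit at Δt = 0.6711 (t = 0.6711), x⁻ = (0.3632) → reset → x⁺ = (0.8123), jump to mode 0
Mode 0: flow for 1.1187 to horizon, guard not reached → x = (2.4508)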